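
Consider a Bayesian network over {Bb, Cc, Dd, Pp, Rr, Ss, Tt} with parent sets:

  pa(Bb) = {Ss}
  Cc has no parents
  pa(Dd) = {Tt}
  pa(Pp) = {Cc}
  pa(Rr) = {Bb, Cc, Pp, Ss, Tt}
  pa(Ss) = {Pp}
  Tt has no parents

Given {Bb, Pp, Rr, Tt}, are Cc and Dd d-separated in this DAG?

Yes

There are 4 undirected paths between Cc and Dd; checking each against the conditioning set {Bb, Pp, Rr, Tt}:
Path 1: Cc → Pp → Rr ← Tt → Dd
  Pp is a chain here and Pp is conditioned on, so the path is blocked at Pp.
Path 2: Cc → Pp → Ss → Bb → Rr ← Tt → Dd
  Pp is a chain here and Pp is conditioned on, so the path is blocked at Pp.
Path 3: Cc → Pp → Ss → Rr ← Tt → Dd
  Pp is a chain here and Pp is conditioned on, so the path is blocked at Pp.
Path 4: Cc → Rr ← Tt → Dd
  Tt is a fork here and Tt is conditioned on, so the path is blocked at Tt.
All paths are blocked; Cc ⊥ Dd | {Bb, Pp, Rr, Tt} holds.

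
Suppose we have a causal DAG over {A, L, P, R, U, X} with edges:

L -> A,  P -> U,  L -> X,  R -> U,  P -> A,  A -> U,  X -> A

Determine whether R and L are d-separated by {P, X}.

Yes — R and L are d-separated given {P, X}.

We examine all 4 paths between R and L:
Path 1: R → U ← P → A ← L
  U is a collider here and neither U nor any of its descendants is conditioned on, so the collider stays closed — the path is blocked at U.
Path 2: R → U ← P → A ← X ← L
  U is a collider here and neither U nor any of its descendants is conditioned on, so the collider stays closed — the path is blocked at U.
Path 3: R → U ← A ← L
  U is a collider here and neither U nor any of its descendants is conditioned on, so the collider stays closed — the path is blocked at U.
Path 4: R → U ← A ← X ← L
  U is a collider here and neither U nor any of its descendants is conditioned on, so the collider stays closed — the path is blocked at U.
Since every path is blocked, d-separation holds.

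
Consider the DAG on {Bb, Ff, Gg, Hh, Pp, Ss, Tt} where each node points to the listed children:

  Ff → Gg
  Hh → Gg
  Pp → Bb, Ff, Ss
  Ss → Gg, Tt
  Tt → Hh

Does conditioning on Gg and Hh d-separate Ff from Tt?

We examine all 4 paths between Ff and Tt:
Path 1: Ff ← Pp → Ss → Tt
  Pp is a fork and Pp is not conditioned on; Ss is a chain and Ss is not conditioned on — no node blocks this path, so it is active.
Path 2: Ff ← Pp → Ss → Gg ← Hh ← Tt
  Hh is a chain here and Hh is conditioned on, so the path is blocked at Hh.
Path 3: Ff → Gg ← Ss → Tt
  Gg is a collider and Gg is conditioned on, which opens it; Ss is a fork and Ss is not conditioned on — no node blocks this path, so it is active.
Path 4: Ff → Gg ← Hh ← Tt
  Hh is a chain here and Hh is conditioned on, so the path is blocked at Hh.
Since the path Ff ← Pp → Ss → Tt is active, Ff and Tt are not d-separated given {Gg, Hh}.

No — Ff and Tt are not d-separated given {Gg, Hh}.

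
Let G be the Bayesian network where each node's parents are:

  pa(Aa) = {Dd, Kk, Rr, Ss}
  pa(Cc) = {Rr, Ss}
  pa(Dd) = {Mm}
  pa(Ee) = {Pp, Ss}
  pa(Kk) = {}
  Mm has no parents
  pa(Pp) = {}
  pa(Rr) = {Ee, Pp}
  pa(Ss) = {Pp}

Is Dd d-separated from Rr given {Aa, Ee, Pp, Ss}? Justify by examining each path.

There are 6 undirected paths between Dd and Rr; checking each against the conditioning set {Aa, Ee, Pp, Ss}:
Path 1: Dd → Aa ← Rr
  Aa is a collider and Aa is conditioned on, which opens it — no node blocks this path, so it is active.
Path 2: Dd → Aa ← Ss ← Pp → Rr
  Ss is a chain here and Ss is conditioned on, so the path is blocked at Ss.
Path 3: Dd → Aa ← Ss ← Pp → Ee → Rr
  Ss is a chain here and Ss is conditioned on, so the path is blocked at Ss.
Path 4: Dd → Aa ← Ss → Ee ← Pp → Rr
  Ss is a fork here and Ss is conditioned on, so the path is blocked at Ss.
Path 5: Dd → Aa ← Ss → Ee → Rr
  Ss is a fork here and Ss is conditioned on, so the path is blocked at Ss.
Path 6: Dd → Aa ← Ss → Cc ← Rr
  Ss is a fork here and Ss is conditioned on, so the path is blocked at Ss.
Because an active path exists, Dd and Rr are not d-separated.

No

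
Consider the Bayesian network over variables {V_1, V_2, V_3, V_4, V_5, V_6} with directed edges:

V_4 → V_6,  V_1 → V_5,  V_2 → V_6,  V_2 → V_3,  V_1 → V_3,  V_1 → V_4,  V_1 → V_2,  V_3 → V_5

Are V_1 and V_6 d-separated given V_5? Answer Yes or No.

We examine all 4 paths between V_1 and V_6:
Path 1: V_1 → V_3 ← V_2 → V_6
  V_3 is a collider and its descendant V_5 is conditioned on, which opens it; V_2 is a fork and V_2 is not conditioned on — no node blocks this path, so it is active.
Path 2: V_1 → V_2 → V_6
  V_2 is a chain and V_2 is not conditioned on — no node blocks this path, so it is active.
Path 3: V_1 → V_5 ← V_3 ← V_2 → V_6
  V_5 is a collider and V_5 is conditioned on, which opens it; V_3 is a chain and V_3 is not conditioned on; V_2 is a fork and V_2 is not conditioned on — no node blocks this path, so it is active.
Path 4: V_1 → V_4 → V_6
  V_4 is a chain and V_4 is not conditioned on — no node blocks this path, so it is active.
At least one path is unblocked, so d-separation fails.

No — V_1 and V_6 are not d-separated given {V_5}.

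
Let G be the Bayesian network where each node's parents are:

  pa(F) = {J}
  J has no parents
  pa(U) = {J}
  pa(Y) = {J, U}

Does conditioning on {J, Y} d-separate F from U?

There are 2 undirected paths between F and U; checking each against the conditioning set {J, Y}:
  1. F ← J → U — J:fork[blocks] ⇒ blocked
  2. F ← J → Y ← U — J:fork[blocks]; Y:collider[open] ⇒ blocked
All paths are blocked; F ⊥ U | {J, Y} holds.

Yes — F and U are d-separated given {J, Y}.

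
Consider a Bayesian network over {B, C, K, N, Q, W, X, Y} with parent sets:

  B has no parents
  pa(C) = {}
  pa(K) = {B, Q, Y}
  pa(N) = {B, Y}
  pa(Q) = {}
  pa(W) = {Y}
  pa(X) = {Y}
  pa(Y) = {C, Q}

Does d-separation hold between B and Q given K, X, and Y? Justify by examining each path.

There are 4 undirected paths between B and Q; checking each against the conditioning set {K, X, Y}:
Path 1: B → K ← Q
  K is a collider and K is conditioned on, which opens it — no node blocks this path, so it is active.
Path 2: B → K ← Y ← Q
  Y is a chain here and Y is conditioned on, so the path is blocked at Y.
Path 3: B → N ← Y → K ← Q
  N is a collider here and neither N nor any of its descendants is conditioned on, so the collider stays closed — the path is blocked at N.
Path 4: B → N ← Y ← Q
  N is a collider here and neither N nor any of its descendants is conditioned on, so the collider stays closed — the path is blocked at N.
At least one path is unblocked, so d-separation fails.

No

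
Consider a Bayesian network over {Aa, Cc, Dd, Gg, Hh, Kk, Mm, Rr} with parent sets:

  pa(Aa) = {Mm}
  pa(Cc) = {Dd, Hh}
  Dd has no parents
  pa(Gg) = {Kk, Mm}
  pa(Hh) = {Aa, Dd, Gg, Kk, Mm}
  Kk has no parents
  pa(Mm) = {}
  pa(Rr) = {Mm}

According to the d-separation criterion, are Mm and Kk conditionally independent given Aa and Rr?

We examine all 6 paths between Mm and Kk:
Path 1: Mm → Hh ← Gg ← Kk
  Hh is a collider here and neither Hh nor any of its descendants is conditioned on, so the collider stays closed — the path is blocked at Hh.
Path 2: Mm → Hh ← Kk
  Hh is a collider here and neither Hh nor any of its descendants is conditioned on, so the collider stays closed — the path is blocked at Hh.
Path 3: Mm → Aa → Hh ← Gg ← Kk
  Aa is a chain here and Aa is conditioned on, so the path is blocked at Aa.
Path 4: Mm → Aa → Hh ← Kk
  Aa is a chain here and Aa is conditioned on, so the path is blocked at Aa.
Path 5: Mm → Gg → Hh ← Kk
  Hh is a collider here and neither Hh nor any of its descendants is conditioned on, so the collider stays closed — the path is blocked at Hh.
Path 6: Mm → Gg ← Kk
  Gg is a collider here and neither Gg nor any of its descendants is conditioned on, so the collider stays closed — the path is blocked at Gg.
All paths are blocked; Mm ⊥ Kk | {Aa, Rr} holds.

Yes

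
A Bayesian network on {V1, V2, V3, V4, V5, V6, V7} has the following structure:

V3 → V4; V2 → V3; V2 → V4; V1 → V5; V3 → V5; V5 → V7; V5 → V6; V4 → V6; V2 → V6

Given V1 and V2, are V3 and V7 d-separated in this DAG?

5 paths connect V3 and V7; each must be blocked for d-separation to hold:
Path 1: V3 ← V2 → V6 ← V5 → V7
  V2 is a fork here and V2 is conditioned on, so the path is blocked at V2.
Path 2: V3 ← V2 → V4 → V6 ← V5 → V7
  V2 is a fork here and V2 is conditioned on, so the path is blocked at V2.
Path 3: V3 → V5 → V7
  V5 is a chain and V5 is not conditioned on — no node blocks this path, so it is active.
Path 4: V3 → V4 ← V2 → V6 ← V5 → V7
  V4 is a collider here and neither V4 nor any of its descendants is conditioned on, so the collider stays closed — the path is blocked at V4.
Path 5: V3 → V4 → V6 ← V5 → V7
  V6 is a collider here and neither V6 nor any of its descendants is conditioned on, so the collider stays closed — the path is blocked at V6.
Because an active path exists, V3 and V7 are not d-separated.

No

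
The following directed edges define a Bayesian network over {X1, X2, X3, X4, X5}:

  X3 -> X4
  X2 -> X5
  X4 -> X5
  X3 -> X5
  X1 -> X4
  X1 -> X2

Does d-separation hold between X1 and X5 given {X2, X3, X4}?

Yes — X1 and X5 are d-separated given {X2, X3, X4}.

Enumerating the 3 paths from X1 to X5 and testing each for blocking by {X2, X3, X4}:
  1. X1 → X2 → X5 — X2:chain[blocks] ⇒ blocked
  2. X1 → X4 → X5 — X4:chain[blocks] ⇒ blocked
  3. X1 → X4 ← X3 → X5 — X4:collider[open]; X3:fork[blocks] ⇒ blocked
Every path is blocked, so X1 and X5 are d-separated given {X2, X3, X4}.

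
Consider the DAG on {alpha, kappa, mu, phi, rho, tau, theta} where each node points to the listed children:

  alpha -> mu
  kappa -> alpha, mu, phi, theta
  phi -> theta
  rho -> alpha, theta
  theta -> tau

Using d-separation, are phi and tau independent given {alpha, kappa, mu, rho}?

We examine all 4 paths between phi and tau:
Path 1: phi ← kappa → alpha ← rho → theta → tau
  kappa is a fork here and kappa is conditioned on, so the path is blocked at kappa.
Path 2: phi ← kappa → mu ← alpha ← rho → theta → tau
  kappa is a fork here and kappa is conditioned on, so the path is blocked at kappa.
Path 3: phi ← kappa → theta → tau
  kappa is a fork here and kappa is conditioned on, so the path is blocked at kappa.
Path 4: phi → theta → tau
  theta is a chain and theta is not conditioned on — no node blocks this path, so it is active.
At least one path is unblocked, so d-separation fails.

No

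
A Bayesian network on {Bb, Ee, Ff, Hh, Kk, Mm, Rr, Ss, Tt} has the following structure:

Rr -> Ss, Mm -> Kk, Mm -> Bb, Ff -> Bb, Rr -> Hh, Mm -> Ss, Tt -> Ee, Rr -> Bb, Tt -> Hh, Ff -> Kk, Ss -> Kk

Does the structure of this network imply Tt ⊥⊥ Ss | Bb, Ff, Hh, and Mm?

There are 5 undirected paths between Tt and Ss; checking each against the conditioning set {Bb, Ff, Hh, Mm}:
Path 1: Tt → Hh ← Rr → Ss
  Hh is a collider and Hh is conditioned on, which opens it; Rr is a fork and Rr is not conditioned on — no node blocks this path, so it is active.
Path 2: Tt → Hh ← Rr → Bb ← Ff → Kk ← Ss
  Ff is a fork here and Ff is conditioned on, so the path is blocked at Ff.
Path 3: Tt → Hh ← Rr → Bb ← Ff → Kk ← Mm → Ss
  Ff is a fork here and Ff is conditioned on, so the path is blocked at Ff.
Path 4: Tt → Hh ← Rr → Bb ← Mm → Ss
  Mm is a fork here and Mm is conditioned on, so the path is blocked at Mm.
Path 5: Tt → Hh ← Rr → Bb ← Mm → Kk ← Ss
  Mm is a fork here and Mm is conditioned on, so the path is blocked at Mm.
Because an active path exists, Tt and Ss are not d-separated.

No — Tt and Ss are not d-separated given {Bb, Ff, Hh, Mm}.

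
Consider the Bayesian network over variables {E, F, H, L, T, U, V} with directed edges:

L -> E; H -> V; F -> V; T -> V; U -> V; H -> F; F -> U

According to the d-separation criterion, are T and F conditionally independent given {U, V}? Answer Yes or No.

Enumerating the 3 paths from T to F and testing each for blocking by {U, V}:
Path 1: T → V ← U ← F
  U is a chain here and U is conditioned on, so the path is blocked at U.
Path 2: T → V ← F
  V is a collider and V is conditioned on, which opens it — no node blocks this path, so it is active.
Path 3: T → V ← H → F
  V is a collider and V is conditioned on, which opens it; H is a fork and H is not conditioned on — no node blocks this path, so it is active.
Since the path T → V ← F is active, T and F are not d-separated given {U, V}.

No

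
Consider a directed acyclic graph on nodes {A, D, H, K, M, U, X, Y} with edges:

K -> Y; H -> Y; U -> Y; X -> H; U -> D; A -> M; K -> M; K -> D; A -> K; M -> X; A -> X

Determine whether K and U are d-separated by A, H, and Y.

Enumerating the 6 paths from K to U and testing each for blocking by {A, H, Y}:
Path 1: K → M → X → H → Y ← U
  H is a chain here and H is conditioned on, so the path is blocked at H.
Path 2: K → M ← A → X → H → Y ← U
  A is a fork here and A is conditioned on, so the path is blocked at A.
Path 3: K ← A → X → H → Y ← U
  A is a fork here and A is conditioned on, so the path is blocked at A.
Path 4: K ← A → M → X → H → Y ← U
  A is a fork here and A is conditioned on, so the path is blocked at A.
Path 5: K → D ← U
  D is a collider here and neither D nor any of its descendants is conditioned on, so the collider stays closed — the path is blocked at D.
Path 6: K → Y ← U
  Y is a collider and Y is conditioned on, which opens it — no node blocks this path, so it is active.
Since the path K → Y ← U is active, K and U are not d-separated given {A, H, Y}.

No — K and U are not d-separated given {A, H, Y}.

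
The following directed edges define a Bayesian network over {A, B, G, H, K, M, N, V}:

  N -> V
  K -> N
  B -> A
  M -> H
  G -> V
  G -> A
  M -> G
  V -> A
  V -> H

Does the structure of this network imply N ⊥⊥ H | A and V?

There are 3 undirected paths between N and H; checking each against the conditioning set {A, V}:
Path 1: N → V → A ← G ← M → H
  V is a chain here and V is conditioned on, so the path is blocked at V.
Path 2: N → V → H
  V is a chain here and V is conditioned on, so the path is blocked at V.
Path 3: N → V ← G ← M → H
  V is a collider and V is conditioned on, which opens it; G is a chain and G is not conditioned on; M is a fork and M is not conditioned on — no node blocks this path, so it is active.
Because an active path exists, N and H are not d-separated.

No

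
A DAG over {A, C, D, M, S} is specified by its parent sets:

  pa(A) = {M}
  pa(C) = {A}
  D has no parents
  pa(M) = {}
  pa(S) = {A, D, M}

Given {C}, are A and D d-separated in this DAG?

We examine all 2 paths between A and D:
Path 1: A → S ← D
  S is a collider here and neither S nor any of its descendants is conditioned on, so the collider stays closed — the path is blocked at S.
Path 2: A ← M → S ← D
  S is a collider here and neither S nor any of its descendants is conditioned on, so the collider stays closed — the path is blocked at S.
Every path is blocked, so A and D are d-separated given {C}.

Yes — A and D are d-separated given {C}.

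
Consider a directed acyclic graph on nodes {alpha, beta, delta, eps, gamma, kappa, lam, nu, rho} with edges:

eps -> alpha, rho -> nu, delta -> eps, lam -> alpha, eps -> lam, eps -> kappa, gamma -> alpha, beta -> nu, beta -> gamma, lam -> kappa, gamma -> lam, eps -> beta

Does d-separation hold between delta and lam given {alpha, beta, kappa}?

There are 6 undirected paths between delta and lam; checking each against the conditioning set {alpha, beta, kappa}:
Path 1: delta → eps → kappa ← lam
  eps is a chain and eps is not conditioned on; kappa is a collider and kappa is conditioned on, which opens it — no node blocks this path, so it is active.
Path 2: delta → eps → beta → gamma → alpha ← lam
  beta is a chain here and beta is conditioned on, so the path is blocked at beta.
Path 3: delta → eps → beta → gamma → lam
  beta is a chain here and beta is conditioned on, so the path is blocked at beta.
Path 4: delta → eps → alpha ← gamma → lam
  eps is a chain and eps is not conditioned on; alpha is a collider and alpha is conditioned on, which opens it; gamma is a fork and gamma is not conditioned on — no node blocks this path, so it is active.
Path 5: delta → eps → alpha ← lam
  eps is a chain and eps is not conditioned on; alpha is a collider and alpha is conditioned on, which opens it — no node blocks this path, so it is active.
Path 6: delta → eps → lam
  eps is a chain and eps is not conditioned on — no node blocks this path, so it is active.
At least one path is unblocked, so d-separation fails.

No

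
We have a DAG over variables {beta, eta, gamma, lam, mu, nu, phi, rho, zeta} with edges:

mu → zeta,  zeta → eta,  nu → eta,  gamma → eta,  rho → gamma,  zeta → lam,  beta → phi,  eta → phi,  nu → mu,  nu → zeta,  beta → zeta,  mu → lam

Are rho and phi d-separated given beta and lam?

Enumerating the 5 paths from rho to phi and testing each for blocking by {beta, lam}:
Path 1: rho → gamma → eta ← zeta ← beta → phi
  eta is a collider here and neither eta nor any of its descendants is conditioned on, so the collider stays closed — the path is blocked at eta.
Path 2: rho → gamma → eta ← nu → zeta ← beta → phi
  eta is a collider here and neither eta nor any of its descendants is conditioned on, so the collider stays closed — the path is blocked at eta.
Path 3: rho → gamma → eta ← nu → mu → lam ← zeta ← beta → phi
  eta is a collider here and neither eta nor any of its descendants is conditioned on, so the collider stays closed — the path is blocked at eta.
Path 4: rho → gamma → eta ← nu → mu → zeta ← beta → phi
  eta is a collider here and neither eta nor any of its descendants is conditioned on, so the collider stays closed — the path is blocked at eta.
Path 5: rho → gamma → eta → phi
  gamma is a chain and gamma is not conditioned on; eta is a chain and eta is not conditioned on — no node blocks this path, so it is active.
Because an active path exists, rho and phi are not d-separated.

No — rho and phi are not d-separated given {beta, lam}.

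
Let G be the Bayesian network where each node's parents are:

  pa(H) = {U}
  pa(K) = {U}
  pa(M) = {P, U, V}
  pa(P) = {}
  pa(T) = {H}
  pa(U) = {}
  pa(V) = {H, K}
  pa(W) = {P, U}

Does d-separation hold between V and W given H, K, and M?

6 paths connect V and W; each must be blocked for d-separation to hold:
  1. V → M ← U → W — M:collider[open]; U:fork[open] ⇒ active
  2. V → M ← P → W — M:collider[open]; P:fork[open] ⇒ active
  3. V ← K ← U → M ← P → W — K:chain[blocks]; U:fork[open]; M:collider[open]; P:fork[open] ⇒ blocked
  4. V ← K ← U → W — K:chain[blocks]; U:fork[open] ⇒ blocked
  5. V ← H ← U → M ← P → W — H:chain[blocks]; U:fork[open]; M:collider[open]; P:fork[open] ⇒ blocked
  6. V ← H ← U → W — H:chain[blocks]; U:fork[open] ⇒ blocked
Because an active path exists, V and W are not d-separated.

No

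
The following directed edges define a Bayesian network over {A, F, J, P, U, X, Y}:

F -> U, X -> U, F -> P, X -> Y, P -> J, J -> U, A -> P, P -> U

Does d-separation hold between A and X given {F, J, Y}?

Enumerating the 3 paths from A to X and testing each for blocking by {F, J, Y}:
  1. A → P → J → U ← X — P:chain[open]; J:chain[blocks]; U:collider[blocks] ⇒ blocked
  2. A → P ← F → U ← X — P:collider[open]; F:fork[blocks]; U:collider[blocks] ⇒ blocked
  3. A → P → U ← X — P:chain[open]; U:collider[blocks] ⇒ blocked
Every path is blocked, so A and X are d-separated given {F, J, Y}.

Yes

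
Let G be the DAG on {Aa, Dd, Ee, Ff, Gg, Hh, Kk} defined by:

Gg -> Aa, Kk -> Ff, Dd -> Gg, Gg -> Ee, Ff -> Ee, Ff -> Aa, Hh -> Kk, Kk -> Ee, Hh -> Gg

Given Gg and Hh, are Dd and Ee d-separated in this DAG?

5 paths connect Dd and Ee; each must be blocked for d-separation to hold:
Path 1: Dd → Gg ← Hh → Kk → Ff → Ee
  Hh is a fork here and Hh is conditioned on, so the path is blocked at Hh.
Path 2: Dd → Gg ← Hh → Kk → Ee
  Hh is a fork here and Hh is conditioned on, so the path is blocked at Hh.
Path 3: Dd → Gg → Aa ← Ff ← Kk → Ee
  Gg is a chain here and Gg is conditioned on, so the path is blocked at Gg.
Path 4: Dd → Gg → Aa ← Ff → Ee
  Gg is a chain here and Gg is conditioned on, so the path is blocked at Gg.
Path 5: Dd → Gg → Ee
  Gg is a chain here and Gg is conditioned on, so the path is blocked at Gg.
Every path is blocked, so Dd and Ee are d-separated given {Gg, Hh}.

Yes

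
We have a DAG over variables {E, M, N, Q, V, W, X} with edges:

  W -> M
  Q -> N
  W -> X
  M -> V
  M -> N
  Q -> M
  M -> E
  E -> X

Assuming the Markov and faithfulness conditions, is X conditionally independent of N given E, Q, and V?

No — X and N are not d-separated given {E, Q, V}.

Enumerating the 4 paths from X to N and testing each for blocking by {E, Q, V}:
Path 1: X ← E ← M → N
  E is a chain here and E is conditioned on, so the path is blocked at E.
Path 2: X ← E ← M ← Q → N
  E is a chain here and E is conditioned on, so the path is blocked at E.
Path 3: X ← W → M → N
  W is a fork and W is not conditioned on; M is a chain and M is not conditioned on — no node blocks this path, so it is active.
Path 4: X ← W → M ← Q → N
  Q is a fork here and Q is conditioned on, so the path is blocked at Q.
At least one path is unblocked, so d-separation fails.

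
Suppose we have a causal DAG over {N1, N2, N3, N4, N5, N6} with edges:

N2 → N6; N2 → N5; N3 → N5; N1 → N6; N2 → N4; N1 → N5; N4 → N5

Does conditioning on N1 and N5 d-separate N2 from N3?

3 paths connect N2 and N3; each must be blocked for d-separation to hold:
Path 1: N2 → N4 → N5 ← N3
  N4 is a chain and N4 is not conditioned on; N5 is a collider and N5 is conditioned on, which opens it — no node blocks this path, so it is active.
Path 2: N2 → N6 ← N1 → N5 ← N3
  N6 is a collider here and neither N6 nor any of its descendants is conditioned on, so the collider stays closed — the path is blocked at N6.
Path 3: N2 → N5 ← N3
  N5 is a collider and N5 is conditioned on, which opens it — no node blocks this path, so it is active.
Because an active path exists, N2 and N3 are not d-separated.

No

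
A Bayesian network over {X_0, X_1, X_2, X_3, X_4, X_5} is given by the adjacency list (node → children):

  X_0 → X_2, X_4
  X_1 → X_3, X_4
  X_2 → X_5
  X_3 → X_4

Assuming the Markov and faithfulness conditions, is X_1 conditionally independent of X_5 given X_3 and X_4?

No

We examine all 2 paths between X_1 and X_5:
  1. X_1 → X_3 → X_4 ← X_0 → X_2 → X_5 — X_3:chain[blocks]; X_4:collider[open]; X_0:fork[open]; X_2:chain[open] ⇒ blocked
  2. X_1 → X_4 ← X_0 → X_2 → X_5 — X_4:collider[open]; X_0:fork[open]; X_2:chain[open] ⇒ active
Because an active path exists, X_1 and X_5 are not d-separated.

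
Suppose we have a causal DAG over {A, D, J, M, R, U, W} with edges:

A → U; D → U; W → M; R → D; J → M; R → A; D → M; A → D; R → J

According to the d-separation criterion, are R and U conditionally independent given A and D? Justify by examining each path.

Enumerating the 6 paths from R to U and testing each for blocking by {A, D}:
Path 1: R → D ← A → U
  A is a fork here and A is conditioned on, so the path is blocked at A.
Path 2: R → D → U
  D is a chain here and D is conditioned on, so the path is blocked at D.
Path 3: R → A → D → U
  A is a chain here and A is conditioned on, so the path is blocked at A.
Path 4: R → A → U
  A is a chain here and A is conditioned on, so the path is blocked at A.
Path 5: R → J → M ← D ← A → U
  M is a collider here and neither M nor any of its descendants is conditioned on, so the collider stays closed — the path is blocked at M.
Path 6: R → J → M ← D → U
  M is a collider here and neither M nor any of its descendants is conditioned on, so the collider stays closed — the path is blocked at M.
Since every path is blocked, d-separation holds.

Yes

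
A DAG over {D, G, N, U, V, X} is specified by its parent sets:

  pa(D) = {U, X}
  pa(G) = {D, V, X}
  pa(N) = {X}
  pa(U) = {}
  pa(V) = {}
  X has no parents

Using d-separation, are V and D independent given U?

Enumerating the 2 paths from V to D and testing each for blocking by {U}:
  1. V → G ← D — G:collider[blocks] ⇒ blocked
  2. V → G ← X → D — G:collider[blocks]; X:fork[open] ⇒ blocked
Every path is blocked, so V and D are d-separated given {U}.

Yes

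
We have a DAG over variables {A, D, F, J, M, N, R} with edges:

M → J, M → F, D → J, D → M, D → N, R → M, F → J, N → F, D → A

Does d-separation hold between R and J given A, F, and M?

We examine all 5 paths between R and J:
Path 1: R → M → J
  M is a chain here and M is conditioned on, so the path is blocked at M.
Path 2: R → M → F → J
  M is a chain here and M is conditioned on, so the path is blocked at M.
Path 3: R → M → F ← N ← D → J
  M is a chain here and M is conditioned on, so the path is blocked at M.
Path 4: R → M ← D → J
  M is a collider and M is conditioned on, which opens it; D is a fork and D is not conditioned on — no node blocks this path, so it is active.
Path 5: R → M ← D → N → F → J
  F is a chain here and F is conditioned on, so the path is blocked at F.
Since the path R → M ← D → J is active, R and J are not d-separated given {A, F, M}.

No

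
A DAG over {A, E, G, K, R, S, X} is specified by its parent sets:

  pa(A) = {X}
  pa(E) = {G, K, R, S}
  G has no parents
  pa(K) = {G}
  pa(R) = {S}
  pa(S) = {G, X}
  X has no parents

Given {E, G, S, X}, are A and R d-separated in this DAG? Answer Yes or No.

There are 4 undirected paths between A and R; checking each against the conditioning set {E, G, S, X}:
Path 1: A ← X → S → E ← R
  X is a fork here and X is conditioned on, so the path is blocked at X.
Path 2: A ← X → S → R
  X is a fork here and X is conditioned on, so the path is blocked at X.
Path 3: A ← X → S ← G → E ← R
  X is a fork here and X is conditioned on, so the path is blocked at X.
Path 4: A ← X → S ← G → K → E ← R
  X is a fork here and X is conditioned on, so the path is blocked at X.
All paths are blocked; A ⊥ R | {E, G, S, X} holds.

Yes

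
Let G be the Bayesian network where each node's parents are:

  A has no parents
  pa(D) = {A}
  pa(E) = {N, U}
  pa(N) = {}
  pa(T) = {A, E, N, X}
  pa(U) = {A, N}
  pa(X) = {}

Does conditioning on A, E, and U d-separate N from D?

Yes

We examine all 6 paths between N and D:
  1. N → E → T ← A → D — E:chain[blocks]; T:collider[blocks]; A:fork[blocks] ⇒ blocked
  2. N → E ← U ← A → D — E:collider[open]; U:chain[blocks]; A:fork[blocks] ⇒ blocked
  3. N → T ← A → D — T:collider[blocks]; A:fork[blocks] ⇒ blocked
  4. N → T ← E ← U ← A → D — T:collider[blocks]; E:chain[blocks]; U:chain[blocks]; A:fork[blocks] ⇒ blocked
  5. N → U ← A → D — U:collider[open]; A:fork[blocks] ⇒ blocked
  6. N → U → E → T ← A → D — U:chain[blocks]; E:chain[blocks]; T:collider[blocks]; A:fork[blocks] ⇒ blocked
All paths are blocked; N ⊥ D | {A, E, U} holds.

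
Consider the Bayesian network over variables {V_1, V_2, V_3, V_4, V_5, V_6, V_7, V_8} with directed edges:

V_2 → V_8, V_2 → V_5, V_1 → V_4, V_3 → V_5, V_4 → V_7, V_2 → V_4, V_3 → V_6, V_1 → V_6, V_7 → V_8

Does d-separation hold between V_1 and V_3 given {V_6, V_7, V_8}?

No

3 paths connect V_1 and V_3; each must be blocked for d-separation to hold:
  1. V_1 → V_6 ← V_3 — V_6:collider[open] ⇒ active
  2. V_1 → V_4 ← V_2 → V_5 ← V_3 — V_4:collider[open]; V_2:fork[open]; V_5:collider[blocks] ⇒ blocked
  3. V_1 → V_4 → V_7 → V_8 ← V_2 → V_5 ← V_3 — V_4:chain[open]; V_7:chain[blocks]; V_8:collider[open]; V_2:fork[open]; V_5:collider[blocks] ⇒ blocked
Because an active path exists, V_1 and V_3 are not d-separated.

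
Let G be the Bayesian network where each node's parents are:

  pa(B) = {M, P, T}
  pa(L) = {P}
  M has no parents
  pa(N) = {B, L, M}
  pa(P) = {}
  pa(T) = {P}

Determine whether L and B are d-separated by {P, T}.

4 paths connect L and B; each must be blocked for d-separation to hold:
Path 1: L ← P → T → B
  P is a fork here and P is conditioned on, so the path is blocked at P.
Path 2: L ← P → B
  P is a fork here and P is conditioned on, so the path is blocked at P.
Path 3: L → N ← B
  N is a collider here and neither N nor any of its descendants is conditioned on, so the collider stays closed — the path is blocked at N.
Path 4: L → N ← M → B
  N is a collider here and neither N nor any of its descendants is conditioned on, so the collider stays closed — the path is blocked at N.
Every path is blocked, so L and B are d-separated given {P, T}.

Yes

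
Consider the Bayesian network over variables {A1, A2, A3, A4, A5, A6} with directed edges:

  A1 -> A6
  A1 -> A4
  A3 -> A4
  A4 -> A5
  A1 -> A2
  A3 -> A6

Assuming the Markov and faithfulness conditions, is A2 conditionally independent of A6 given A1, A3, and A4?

We examine all 2 paths between A2 and A6:
  1. A2 ← A1 → A4 ← A3 → A6 — A1:fork[blocks]; A4:collider[open]; A3:fork[blocks] ⇒ blocked
  2. A2 ← A1 → A6 — A1:fork[blocks] ⇒ blocked
Since every path is blocked, d-separation holds.

Yes — A2 and A6 are d-separated given {A1, A3, A4}.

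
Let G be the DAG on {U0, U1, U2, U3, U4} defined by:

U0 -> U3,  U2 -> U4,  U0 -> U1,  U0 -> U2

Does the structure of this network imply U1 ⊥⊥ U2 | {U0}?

Yes

The only undirected path from U1 to U2 is:
  1. U1 ← U0 → U2 — U0:fork[blocks] ⇒ blocked
Every path is blocked, so U1 and U2 are d-separated given {U0}.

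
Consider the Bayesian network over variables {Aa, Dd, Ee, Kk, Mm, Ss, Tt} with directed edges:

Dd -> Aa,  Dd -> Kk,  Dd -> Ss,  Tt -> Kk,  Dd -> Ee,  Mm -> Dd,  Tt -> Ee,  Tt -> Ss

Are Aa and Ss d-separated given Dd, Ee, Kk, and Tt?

We examine all 3 paths between Aa and Ss:
Path 1: Aa ← Dd → Ee ← Tt → Ss
  Dd is a fork here and Dd is conditioned on, so the path is blocked at Dd.
Path 2: Aa ← Dd → Ss
  Dd is a fork here and Dd is conditioned on, so the path is blocked at Dd.
Path 3: Aa ← Dd → Kk ← Tt → Ss
  Dd is a fork here and Dd is conditioned on, so the path is blocked at Dd.
Since every path is blocked, d-separation holds.

Yes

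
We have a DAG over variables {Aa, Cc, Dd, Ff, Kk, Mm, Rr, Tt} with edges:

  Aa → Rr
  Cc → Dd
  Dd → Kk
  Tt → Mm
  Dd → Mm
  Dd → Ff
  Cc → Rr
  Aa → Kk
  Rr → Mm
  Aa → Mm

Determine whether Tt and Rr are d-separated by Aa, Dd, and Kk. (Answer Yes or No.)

We examine all 5 paths between Tt and Rr:
Path 1: Tt → Mm ← Rr
  Mm is a collider here and neither Mm nor any of its descendants is conditioned on, so the collider stays closed — the path is blocked at Mm.
Path 2: Tt → Mm ← Dd → Kk ← Aa → Rr
  Mm is a collider here and neither Mm nor any of its descendants is conditioned on, so the collider stays closed — the path is blocked at Mm.
Path 3: Tt → Mm ← Dd ← Cc → Rr
  Mm is a collider here and neither Mm nor any of its descendants is conditioned on, so the collider stays closed — the path is blocked at Mm.
Path 4: Tt → Mm ← Aa → Kk ← Dd ← Cc → Rr
  Mm is a collider here and neither Mm nor any of its descendants is conditioned on, so the collider stays closed — the path is blocked at Mm.
Path 5: Tt → Mm ← Aa → Rr
  Mm is a collider here and neither Mm nor any of its descendants is conditioned on, so the collider stays closed — the path is blocked at Mm.
All paths are blocked; Tt ⊥ Rr | {Aa, Dd, Kk} holds.

Yes — Tt and Rr are d-separated given {Aa, Dd, Kk}.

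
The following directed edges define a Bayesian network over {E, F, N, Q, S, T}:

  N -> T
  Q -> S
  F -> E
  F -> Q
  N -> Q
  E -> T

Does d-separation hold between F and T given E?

We examine all 2 paths between F and T:
Path 1: F → Q ← N → T
  Q is a collider here and neither Q nor any of its descendants is conditioned on, so the collider stays closed — the path is blocked at Q.
Path 2: F → E → T
  E is a chain here and E is conditioned on, so the path is blocked at E.
Every path is blocked, so F and T are d-separated given {E}.

Yes — F and T are d-separated given {E}.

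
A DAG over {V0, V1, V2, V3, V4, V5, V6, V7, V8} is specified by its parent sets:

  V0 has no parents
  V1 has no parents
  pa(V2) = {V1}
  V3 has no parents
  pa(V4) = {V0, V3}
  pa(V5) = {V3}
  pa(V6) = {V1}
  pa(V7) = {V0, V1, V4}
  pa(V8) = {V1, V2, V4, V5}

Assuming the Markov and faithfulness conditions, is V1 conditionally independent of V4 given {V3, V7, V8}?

No — V1 and V4 are not d-separated given {V3, V7, V8}.

We examine all 6 paths between V1 and V4:
Path 1: V1 → V8 ← V4
  V8 is a collider and V8 is conditioned on, which opens it — no node blocks this path, so it is active.
Path 2: V1 → V8 ← V5 ← V3 → V4
  V3 is a fork here and V3 is conditioned on, so the path is blocked at V3.
Path 3: V1 → V2 → V8 ← V4
  V2 is a chain and V2 is not conditioned on; V8 is a collider and V8 is conditioned on, which opens it — no node blocks this path, so it is active.
Path 4: V1 → V2 → V8 ← V5 ← V3 → V4
  V3 is a fork here and V3 is conditioned on, so the path is blocked at V3.
Path 5: V1 → V7 ← V4
  V7 is a collider and V7 is conditioned on, which opens it — no node blocks this path, so it is active.
Path 6: V1 → V7 ← V0 → V4
  V7 is a collider and V7 is conditioned on, which opens it; V0 is a fork and V0 is not conditioned on — no node blocks this path, so it is active.
Because an active path exists, V1 and V4 are not d-separated.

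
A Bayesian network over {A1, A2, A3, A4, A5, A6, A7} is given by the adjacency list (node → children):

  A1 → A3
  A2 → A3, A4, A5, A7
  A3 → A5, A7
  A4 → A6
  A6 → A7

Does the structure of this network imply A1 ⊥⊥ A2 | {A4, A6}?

Yes

Enumerating the 4 paths from A1 to A2 and testing each for blocking by {A4, A6}:
Path 1: A1 → A3 → A7 ← A6 ← A4 ← A2
  A7 is a collider here and neither A7 nor any of its descendants is conditioned on, so the collider stays closed — the path is blocked at A7.
Path 2: A1 → A3 → A7 ← A2
  A7 is a collider here and neither A7 nor any of its descendants is conditioned on, so the collider stays closed — the path is blocked at A7.
Path 3: A1 → A3 ← A2
  A3 is a collider here and neither A3 nor any of its descendants is conditioned on, so the collider stays closed — the path is blocked at A3.
Path 4: A1 → A3 → A5 ← A2
  A5 is a collider here and neither A5 nor any of its descendants is conditioned on, so the collider stays closed — the path is blocked at A5.
Since every path is blocked, d-separation holds.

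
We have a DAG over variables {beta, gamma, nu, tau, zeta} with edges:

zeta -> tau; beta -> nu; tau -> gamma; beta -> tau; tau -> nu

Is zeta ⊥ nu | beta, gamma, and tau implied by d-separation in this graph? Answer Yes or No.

There are 2 undirected paths between zeta and nu; checking each against the conditioning set {beta, gamma, tau}:
Path 1: zeta → tau ← beta → nu
  beta is a fork here and beta is conditioned on, so the path is blocked at beta.
Path 2: zeta → tau → nu
  tau is a chain here and tau is conditioned on, so the path is blocked at tau.
All paths are blocked; zeta ⊥ nu | {beta, gamma, tau} holds.

Yes — zeta and nu are d-separated given {beta, gamma, tau}.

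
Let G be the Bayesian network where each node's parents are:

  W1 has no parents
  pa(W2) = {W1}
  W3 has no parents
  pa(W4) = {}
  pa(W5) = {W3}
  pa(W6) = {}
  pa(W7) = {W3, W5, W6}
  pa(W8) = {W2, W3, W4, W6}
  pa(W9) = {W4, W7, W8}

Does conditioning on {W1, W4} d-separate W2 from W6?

There are 5 undirected paths between W2 and W6; checking each against the conditioning set {W1, W4}:
  1. W2 → W8 → W9 ← W7 ← W6 — W8:chain[open]; W9:collider[blocks]; W7:chain[open] ⇒ blocked
  2. W2 → W8 ← W3 → W7 ← W6 — W8:collider[blocks]; W3:fork[open]; W7:collider[blocks] ⇒ blocked
  3. W2 → W8 ← W3 → W5 → W7 ← W6 — W8:collider[blocks]; W3:fork[open]; W5:chain[open]; W7:collider[blocks] ⇒ blocked
  4. W2 → W8 ← W6 — W8:collider[blocks] ⇒ blocked
  5. W2 → W8 ← W4 → W9 ← W7 ← W6 — W8:collider[blocks]; W4:fork[blocks]; W9:collider[blocks]; W7:chain[open] ⇒ blocked
Since every path is blocked, d-separation holds.

Yes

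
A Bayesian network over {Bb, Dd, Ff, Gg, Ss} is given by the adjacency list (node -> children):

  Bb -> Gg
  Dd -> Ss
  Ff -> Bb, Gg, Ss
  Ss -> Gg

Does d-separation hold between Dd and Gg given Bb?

No

There are 3 undirected paths between Dd and Gg; checking each against the conditioning set {Bb}:
  1. Dd → Ss → Gg — Ss:chain[open] ⇒ active
  2. Dd → Ss ← Ff → Gg — Ss:collider[blocks]; Ff:fork[open] ⇒ blocked
  3. Dd → Ss ← Ff → Bb → Gg — Ss:collider[blocks]; Ff:fork[open]; Bb:chain[blocks] ⇒ blocked
Since the path Dd → Ss → Gg is active, Dd and Gg are not d-separated given {Bb}.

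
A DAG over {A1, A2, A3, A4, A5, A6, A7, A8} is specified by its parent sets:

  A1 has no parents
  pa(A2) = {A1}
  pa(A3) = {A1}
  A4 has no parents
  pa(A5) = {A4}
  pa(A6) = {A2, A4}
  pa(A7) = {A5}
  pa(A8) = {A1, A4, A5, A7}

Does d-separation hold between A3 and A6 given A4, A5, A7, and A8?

We examine all 4 paths between A3 and A6:
Path 1: A3 ← A1 → A2 → A6
  A1 is a fork and A1 is not conditioned on; A2 is a chain and A2 is not conditioned on — no node blocks this path, so it is active.
Path 2: A3 ← A1 → A8 ← A5 ← A4 → A6
  A5 is a chain here and A5 is conditioned on, so the path is blocked at A5.
Path 3: A3 ← A1 → A8 ← A7 ← A5 ← A4 → A6
  A7 is a chain here and A7 is conditioned on, so the path is blocked at A7.
Path 4: A3 ← A1 → A8 ← A4 → A6
  A4 is a fork here and A4 is conditioned on, so the path is blocked at A4.
Since the path A3 ← A1 → A2 → A6 is active, A3 and A6 are not d-separated given {A4, A5, A7, A8}.

No — A3 and A6 are not d-separated given {A4, A5, A7, A8}.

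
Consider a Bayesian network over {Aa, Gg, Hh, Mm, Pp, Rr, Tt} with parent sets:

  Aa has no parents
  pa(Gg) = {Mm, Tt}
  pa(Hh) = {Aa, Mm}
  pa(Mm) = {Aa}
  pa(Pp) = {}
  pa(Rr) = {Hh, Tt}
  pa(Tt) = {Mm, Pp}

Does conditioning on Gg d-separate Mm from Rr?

No — Mm and Rr are not d-separated given {Gg}.

We examine all 4 paths between Mm and Rr:
  1. Mm → Tt → Rr — Tt:chain[open] ⇒ active
  2. Mm → Gg ← Tt → Rr — Gg:collider[open]; Tt:fork[open] ⇒ active
  3. Mm ← Aa → Hh → Rr — Aa:fork[open]; Hh:chain[open] ⇒ active
  4. Mm → Hh → Rr — Hh:chain[open] ⇒ active
Because an active path exists, Mm and Rr are not d-separated.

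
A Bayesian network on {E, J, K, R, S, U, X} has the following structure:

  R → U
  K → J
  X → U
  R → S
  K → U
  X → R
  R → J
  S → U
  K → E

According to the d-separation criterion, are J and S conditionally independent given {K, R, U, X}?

Yes — J and S are d-separated given {K, R, U, X}.

Enumerating the 6 paths from J to S and testing each for blocking by {K, R, U, X}:
Path 1: J ← K → U ← X → R → S
  K is a fork here and K is conditioned on, so the path is blocked at K.
Path 2: J ← K → U ← S
  K is a fork here and K is conditioned on, so the path is blocked at K.
Path 3: J ← K → U ← R → S
  K is a fork here and K is conditioned on, so the path is blocked at K.
Path 4: J ← R ← X → U ← S
  R is a chain here and R is conditioned on, so the path is blocked at R.
Path 5: J ← R → S
  R is a fork here and R is conditioned on, so the path is blocked at R.
Path 6: J ← R → U ← S
  R is a fork here and R is conditioned on, so the path is blocked at R.
All paths are blocked; J ⊥ S | {K, R, U, X} holds.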